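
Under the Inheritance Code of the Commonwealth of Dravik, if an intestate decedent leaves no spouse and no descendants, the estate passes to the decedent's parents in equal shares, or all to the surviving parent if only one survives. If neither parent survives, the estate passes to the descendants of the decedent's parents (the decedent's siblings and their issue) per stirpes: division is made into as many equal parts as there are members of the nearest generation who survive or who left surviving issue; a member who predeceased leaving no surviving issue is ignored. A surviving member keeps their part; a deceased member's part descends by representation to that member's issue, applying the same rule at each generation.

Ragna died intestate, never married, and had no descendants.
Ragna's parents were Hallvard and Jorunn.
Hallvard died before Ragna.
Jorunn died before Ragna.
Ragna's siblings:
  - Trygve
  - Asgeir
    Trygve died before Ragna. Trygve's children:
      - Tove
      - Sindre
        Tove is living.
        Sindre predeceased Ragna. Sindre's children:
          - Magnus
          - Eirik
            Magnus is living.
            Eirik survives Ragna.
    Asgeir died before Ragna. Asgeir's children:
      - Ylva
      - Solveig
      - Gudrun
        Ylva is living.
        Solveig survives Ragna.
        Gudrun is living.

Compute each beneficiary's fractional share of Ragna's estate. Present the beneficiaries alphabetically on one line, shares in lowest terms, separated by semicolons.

Eirik 1/8; Gudrun 1/6; Magnus 1/8; Solveig 1/6; Tove 1/4; Ylva 1/6

Neither parent survives and there are no descendants, so the estate passes to Ragna's siblings and their issue per stirpes.
The estate is divided into 2 equal shares of 1/2 among Trygve, Asgeir.
Trygve predeceased; the 1/2 allotted to Trygve's branch passes to Trygve's issue by representation.
The 1/2 is divided into 2 equal shares of 1/4 among Tove, Sindre.
Tove is living and takes 1/4.
Sindre predeceased; the 1/4 allotted to Sindre's branch passes to Sindre's issue by representation.
The 1/4 is divided into 2 equal shares of 1/8 among Magnus, Eirik.
Magnus is living and takes 1/8.
Eirik is living and takes 1/8.
Asgeir predeceased; the 1/2 allotted to Asgeir's branch passes to Asgeir's issue by representation.
The 1/2 is divided into 3 equal shares of 1/6 among Ylva, Solveig, Gudrun.
Ylva is living and takes 1/6.
Solveig is living and takes 1/6.
Gudrun is living and takes 1/6.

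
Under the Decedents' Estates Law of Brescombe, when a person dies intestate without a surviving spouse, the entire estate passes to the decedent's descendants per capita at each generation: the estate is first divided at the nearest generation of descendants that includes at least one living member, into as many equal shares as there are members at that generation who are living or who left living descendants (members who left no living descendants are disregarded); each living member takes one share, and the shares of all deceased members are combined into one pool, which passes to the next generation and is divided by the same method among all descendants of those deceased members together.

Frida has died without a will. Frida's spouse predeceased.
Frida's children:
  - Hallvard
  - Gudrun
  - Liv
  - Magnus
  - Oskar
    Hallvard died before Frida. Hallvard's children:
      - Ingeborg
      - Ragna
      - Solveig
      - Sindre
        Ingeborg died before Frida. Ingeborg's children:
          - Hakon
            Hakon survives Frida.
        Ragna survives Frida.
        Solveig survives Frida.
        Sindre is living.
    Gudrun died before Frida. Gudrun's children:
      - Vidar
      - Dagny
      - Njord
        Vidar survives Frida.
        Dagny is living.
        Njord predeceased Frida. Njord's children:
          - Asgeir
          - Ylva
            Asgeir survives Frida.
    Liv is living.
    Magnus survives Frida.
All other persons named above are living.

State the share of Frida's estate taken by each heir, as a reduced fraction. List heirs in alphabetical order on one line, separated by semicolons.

There is no surviving spouse, so the entire estate passes to Frida's descendants per capita at each generation.
At generation 1 (Hallvard, Gudrun, Liv, Magnus, Oskar) there are 5 shares of (1)/5 = 1/5 each.
Living: Liv, Magnus, and Oskar — each takes 1/5.
Deceased: Hallvard and Gudrun. Their combined 2/5 is pooled and carried to generation 2.
At generation 2 (Ingeborg, Ragna, Solveig, Sindre, Vidar, Dagny, Njord) there are 7 shares of (2/5)/7 = 2/35 each.
Living: Ragna, Solveig, Sindre, Vidar, and Dagny — each takes 2/35.
Deceased: Ingeborg and Njord. Their combined 4/35 is pooled and carried to generation 3.
At generation 3 (Hakon, Asgeir, Ylva) there are 3 shares of (4/35)/3 = 4/105 each.
Living: Hakon, Asgeir, and Ylva — each takes 4/105.

Asgeir 4/105; Dagny 2/35; Hakon 4/105; Liv 1/5; Magnus 1/5; Oskar 1/5; Ragna 2/35; Sindre 2/35; Solveig 2/35; Vidar 2/35; Ylva 4/105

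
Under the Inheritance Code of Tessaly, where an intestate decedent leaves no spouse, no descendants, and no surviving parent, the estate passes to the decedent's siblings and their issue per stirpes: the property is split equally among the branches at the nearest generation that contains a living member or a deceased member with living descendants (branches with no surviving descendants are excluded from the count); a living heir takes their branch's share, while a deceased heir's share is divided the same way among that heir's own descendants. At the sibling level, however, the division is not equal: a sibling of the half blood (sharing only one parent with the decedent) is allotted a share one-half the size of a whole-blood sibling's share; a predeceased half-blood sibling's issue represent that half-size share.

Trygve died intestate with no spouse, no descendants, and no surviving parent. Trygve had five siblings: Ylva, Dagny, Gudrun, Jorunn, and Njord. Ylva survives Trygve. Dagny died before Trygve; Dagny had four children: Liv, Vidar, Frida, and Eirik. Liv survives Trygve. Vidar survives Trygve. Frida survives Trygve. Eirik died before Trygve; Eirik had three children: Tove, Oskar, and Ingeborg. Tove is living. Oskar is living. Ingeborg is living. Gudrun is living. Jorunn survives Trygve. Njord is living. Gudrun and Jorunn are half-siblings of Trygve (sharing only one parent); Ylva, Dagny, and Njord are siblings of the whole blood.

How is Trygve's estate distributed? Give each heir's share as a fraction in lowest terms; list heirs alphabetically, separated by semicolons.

Frida 1/16; Gudrun 1/8; Ingeborg 1/48; Jorunn 1/8; Liv 1/16; Njord 1/4; Oskar 1/48; Tove 1/48; Vidar 1/16; Ylva 1/4

No spouse, descendants, or parent survives, so the estate passes to Trygve's siblings per stirpes.
Half-blood siblings count for one-half the weight of whole-blood siblings at the initial division.
Dividing 1 in proportion to weights (total weight 4): Ylva (weight 1) → 1/4; Dagny (weight 1) → 1/4; Gudrun (weight 1/2) → 1/8; Jorunn (weight 1/2) → 1/8; Njord (weight 1) → 1/4.
Ylva is living and takes 1/4.
Dagny predeceased; the 1/4 allotted to Dagny's branch passes to Dagny's issue by representation.
The 1/4 is divided into 4 equal shares of 1/16 among Liv, Vidar, Frida, Eirik.
Liv is living and takes 1/16.
Vidar is living and takes 1/16.
Frida is living and takes 1/16.
Eirik predeceased; the 1/16 allotted to Eirik's branch passes to Eirik's issue by representation.
The 1/16 is divided into 3 equal shares of 1/48 among Tove, Oskar, Ingeborg.
Tove is living and takes 1/48.
Oskar is living and takes 1/48.
Ingeborg is living and takes 1/48.
Gudrun is living and takes 1/8.
Jorunn is living and takes 1/8.
Njord is living and takes 1/4.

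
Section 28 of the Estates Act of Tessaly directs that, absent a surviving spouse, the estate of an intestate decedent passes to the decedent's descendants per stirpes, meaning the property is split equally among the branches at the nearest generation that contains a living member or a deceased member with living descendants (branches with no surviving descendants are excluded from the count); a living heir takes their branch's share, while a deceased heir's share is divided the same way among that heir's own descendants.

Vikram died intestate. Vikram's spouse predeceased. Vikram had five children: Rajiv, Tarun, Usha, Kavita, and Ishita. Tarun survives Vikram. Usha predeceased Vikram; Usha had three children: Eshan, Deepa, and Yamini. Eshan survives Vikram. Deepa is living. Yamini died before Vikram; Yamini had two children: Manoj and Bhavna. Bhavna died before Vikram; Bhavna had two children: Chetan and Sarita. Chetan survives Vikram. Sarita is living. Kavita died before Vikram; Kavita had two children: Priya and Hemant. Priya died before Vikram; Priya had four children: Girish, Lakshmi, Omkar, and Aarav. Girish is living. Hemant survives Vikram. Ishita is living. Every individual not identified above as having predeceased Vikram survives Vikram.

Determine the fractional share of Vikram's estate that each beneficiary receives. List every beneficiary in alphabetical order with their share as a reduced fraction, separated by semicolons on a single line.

Aarav 1/40; Chetan 1/60; Deepa 1/15; Eshan 1/15; Girish 1/40; Hemant 1/10; Ishita 1/5; Lakshmi 1/40; Manoj 1/30; Omkar 1/40; Rajiv 1/5; Sarita 1/60; Tarun 1/5

There is no surviving spouse, so the entire estate passes to Vikram's descendants per stirpes.
The estate is divided into 5 equal shares of 1/5 among Rajiv, Tarun, Usha, Kavita, Ishita.
Rajiv is living and takes 1/5.
Tarun is living and takes 1/5.
Usha predeceased; the 1/5 allotted to Usha's branch passes to Usha's issue by representation.
The 1/5 is divided into 3 equal shares of 1/15 among Eshan, Deepa, Yamini.
Eshan is living and takes 1/15.
Deepa is living and takes 1/15.
Yamini predeceased; the 1/15 allotted to Yamini's branch passes to Yamini's issue by representation.
The 1/15 is divided into 2 equal shares of 1/30 among Manoj, Bhavna.
Manoj is living and takes 1/30.
Bhavna predeceased; the 1/30 allotted to Bhavna's branch passes to Bhavna's issue by representation.
The 1/30 is divided into 2 equal shares of 1/60 among Chetan, Sarita.
Chetan is living and takes 1/60.
Sarita is living and takes 1/60.
Kavita predeceased; the 1/5 allotted to Kavita's branch passes to Kavita's issue by representation.
The 1/5 is divided into 2 equal shares of 1/10 among Priya, Hemant.
Priya predeceased; the 1/10 allotted to Priya's branch passes to Priya's issue by representation.
The 1/10 is divided into 4 equal shares of 1/40 among Girish, Lakshmi, Omkar, Aarav.
Girish is living and takes 1/40.
Lakshmi is living and takes 1/40.
Omkar is living and takes 1/40.
Aarav is living and takes 1/40.
Hemant is living and takes 1/10.
Ishita is living and takes 1/5.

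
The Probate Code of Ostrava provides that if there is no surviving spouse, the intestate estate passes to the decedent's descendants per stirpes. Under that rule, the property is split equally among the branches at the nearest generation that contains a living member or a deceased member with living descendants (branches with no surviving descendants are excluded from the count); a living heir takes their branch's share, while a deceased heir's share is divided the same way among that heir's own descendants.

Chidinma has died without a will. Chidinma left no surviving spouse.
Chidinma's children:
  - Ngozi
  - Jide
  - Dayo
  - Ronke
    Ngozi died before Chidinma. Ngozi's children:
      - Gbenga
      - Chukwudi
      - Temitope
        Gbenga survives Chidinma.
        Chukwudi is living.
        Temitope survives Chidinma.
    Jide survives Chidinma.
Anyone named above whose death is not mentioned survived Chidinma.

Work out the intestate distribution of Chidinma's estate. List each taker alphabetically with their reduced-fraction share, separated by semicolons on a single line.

Chukwudi 1/12; Dayo 1/4; Gbenga 1/12; Jide 1/4; Ronke 1/4; Temitope 1/12

There is no surviving spouse, so the entire estate passes to Chidinma's descendants per stirpes.
The estate is divided into 4 equal shares of 1/4 among Ngozi, Jide, Dayo, Ronke.
Ngozi predeceased; the 1/4 allotted to Ngozi's branch passes to Ngozi's issue by representation.
The 1/4 is divided into 3 equal shares of 1/12 among Gbenga, Chukwudi, Temitope.
Gbenga is living and takes 1/12.
Chukwudi is living and takes 1/12.
Temitope is living and takes 1/12.
Jide is living and takes 1/4.
Dayo is living and takes 1/4.
Ronke is living and takes 1/4.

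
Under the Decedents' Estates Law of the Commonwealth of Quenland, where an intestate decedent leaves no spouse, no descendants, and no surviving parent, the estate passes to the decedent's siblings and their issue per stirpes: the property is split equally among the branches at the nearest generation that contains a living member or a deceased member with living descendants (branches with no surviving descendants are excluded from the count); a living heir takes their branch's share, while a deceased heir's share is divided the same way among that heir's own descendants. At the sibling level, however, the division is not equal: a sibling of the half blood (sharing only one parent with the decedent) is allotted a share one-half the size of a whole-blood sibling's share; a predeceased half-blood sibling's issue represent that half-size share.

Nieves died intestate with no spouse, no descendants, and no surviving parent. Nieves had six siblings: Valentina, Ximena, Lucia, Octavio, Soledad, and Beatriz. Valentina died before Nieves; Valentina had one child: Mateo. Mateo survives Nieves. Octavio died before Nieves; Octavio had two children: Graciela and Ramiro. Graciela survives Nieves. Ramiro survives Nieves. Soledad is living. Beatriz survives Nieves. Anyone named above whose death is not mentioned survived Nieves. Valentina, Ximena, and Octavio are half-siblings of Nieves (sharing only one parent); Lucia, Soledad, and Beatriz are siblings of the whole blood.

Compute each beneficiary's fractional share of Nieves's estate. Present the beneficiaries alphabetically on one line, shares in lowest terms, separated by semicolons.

No spouse, descendants, or parent survives, so the estate passes to Nieves's siblings per stirpes.
Half-blood siblings count for one-half the weight of whole-blood siblings at the initial division.
Dividing 1 in proportion to weights (total weight 9/2): Valentina (weight 1/2) → 1/9; Ximena (weight 1/2) → 1/9; Lucia (weight 1) → 2/9; Octavio (weight 1/2) → 1/9; Soledad (weight 1) → 2/9; Beatriz (weight 1) → 2/9.
Valentina predeceased; the 1/9 allotted to Valentina's branch passes to Valentina's issue by representation.
Mateo is the sole taker at this level and receives the full 1/9.
Ximena is living and takes 1/9.
Lucia is living and takes 2/9.
Octavio predeceased; the 1/9 allotted to Octavio's branch passes to Octavio's issue by representation.
The 1/9 is divided into 2 equal shares of 1/18 among Graciela, Ramiro.
Graciela is living and takes 1/18.
Ramiro is living and takes 1/18.
Soledad is living and takes 2/9.
Beatriz is living and takes 2/9.

Beatriz 2/9; Graciela 1/18; Lucia 2/9; Mateo 1/9; Ramiro 1/18; Soledad 2/9; Ximena 1/9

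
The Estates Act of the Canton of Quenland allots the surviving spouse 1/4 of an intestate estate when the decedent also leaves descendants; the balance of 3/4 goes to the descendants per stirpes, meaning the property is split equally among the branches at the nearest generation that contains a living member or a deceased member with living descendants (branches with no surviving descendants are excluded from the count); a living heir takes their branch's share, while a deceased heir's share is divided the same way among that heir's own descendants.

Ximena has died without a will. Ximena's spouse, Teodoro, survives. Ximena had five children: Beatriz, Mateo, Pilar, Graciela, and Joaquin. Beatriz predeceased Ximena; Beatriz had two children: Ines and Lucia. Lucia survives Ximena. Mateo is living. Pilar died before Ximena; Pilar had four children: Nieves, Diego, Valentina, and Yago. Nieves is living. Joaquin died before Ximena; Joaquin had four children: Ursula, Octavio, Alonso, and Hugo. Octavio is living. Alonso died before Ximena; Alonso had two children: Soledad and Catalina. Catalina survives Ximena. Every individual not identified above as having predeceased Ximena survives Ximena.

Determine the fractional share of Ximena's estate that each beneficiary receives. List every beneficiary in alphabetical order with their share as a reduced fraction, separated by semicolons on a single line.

Catalina 3/160; Diego 3/80; Graciela 3/20; Hugo 3/80; Ines 3/40; Lucia 3/40; Mateo 3/20; Nieves 3/80; Octavio 3/80; Soledad 3/160; Teodoro 1/4; Ursula 3/80; Valentina 3/80; Yago 3/80

Teodoro, as surviving spouse, takes 1/4.
The remaining 3/4 passes to Ximena's descendants per stirpes.
The 3/4 is divided into 5 equal shares of 3/20 among Beatriz, Mateo, Pilar, Graciela, Joaquin.
Beatriz predeceased; the 3/20 allotted to Beatriz's branch passes to Beatriz's issue by representation.
The 3/20 is divided into 2 equal shares of 3/40 among Ines, Lucia.
Ines is living and takes 3/40.
Lucia is living and takes 3/40.
Mateo is living and takes 3/20.
Pilar predeceased; the 3/20 allotted to Pilar's branch passes to Pilar's issue by representation.
The 3/20 is divided into 4 equal shares of 3/80 among Nieves, Diego, Valentina, Yago.
Nieves is living and takes 3/80.
Diego is living and takes 3/80.
Valentina is living and takes 3/80.
Yago is living and takes 3/80.
Graciela is living and takes 3/20.
Joaquin predeceased; the 3/20 allotted to Joaquin's branch passes to Joaquin's issue by representation.
The 3/20 is divided into 4 equal shares of 3/80 among Ursula, Octavio, Alonso, Hugo.
Ursula is living and takes 3/80.
Octavio is living and takes 3/80.
Alonso predeceased; the 3/80 allotted to Alonso's branch passes to Alonso's issue by representation.
The 3/80 is divided into 2 equal shares of 3/160 among Soledad, Catalina.
Soledad is living and takes 3/160.
Catalina is living and takes 3/160.
Hugo is living and takes 3/80.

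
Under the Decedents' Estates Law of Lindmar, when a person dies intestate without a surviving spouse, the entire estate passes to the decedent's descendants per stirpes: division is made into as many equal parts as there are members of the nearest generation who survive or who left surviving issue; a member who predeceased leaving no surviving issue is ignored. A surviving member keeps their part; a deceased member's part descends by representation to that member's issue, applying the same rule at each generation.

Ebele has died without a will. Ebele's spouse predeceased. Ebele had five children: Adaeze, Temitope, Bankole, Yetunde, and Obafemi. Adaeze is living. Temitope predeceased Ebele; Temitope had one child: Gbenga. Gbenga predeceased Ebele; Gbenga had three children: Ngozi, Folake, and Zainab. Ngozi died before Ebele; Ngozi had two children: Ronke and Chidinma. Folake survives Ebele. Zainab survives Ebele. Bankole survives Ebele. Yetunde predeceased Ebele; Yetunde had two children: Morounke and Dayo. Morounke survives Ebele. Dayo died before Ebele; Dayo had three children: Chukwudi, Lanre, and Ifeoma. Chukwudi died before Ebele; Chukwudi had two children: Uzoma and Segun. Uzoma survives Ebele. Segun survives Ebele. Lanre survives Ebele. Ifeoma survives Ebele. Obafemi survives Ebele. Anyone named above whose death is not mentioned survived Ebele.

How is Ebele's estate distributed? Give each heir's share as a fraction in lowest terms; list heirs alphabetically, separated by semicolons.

Adaeze 1/5; Bankole 1/5; Chidinma 1/30; Folake 1/15; Ifeoma 1/30; Lanre 1/30; Morounke 1/10; Obafemi 1/5; Ronke 1/30; Segun 1/60; Uzoma 1/60; Zainab 1/15

There is no surviving spouse, so the entire estate passes to Ebele's descendants per stirpes.
The estate is divided into 5 equal shares of 1/5 among Adaeze, Temitope, Bankole, Yetunde, Obafemi.
Adaeze is living and takes 1/5.
Temitope predeceased; the 1/5 allotted to Temitope's branch passes to Temitope's issue by representation.
Gbenga's line is the sole branch at this level, so the full 1/5 passes to Gbenga's issue by representation.
The 1/5 is divided into 3 equal shares of 1/15 among Ngozi, Folake, Zainab.
Ngozi predeceased; the 1/15 allotted to Ngozi's branch passes to Ngozi's issue by representation.
The 1/15 is divided into 2 equal shares of 1/30 among Ronke, Chidinma.
Ronke is living and takes 1/30.
Chidinma is living and takes 1/30.
Folake is living and takes 1/15.
Zainab is living and takes 1/15.
Bankole is living and takes 1/5.
Yetunde predeceased; the 1/5 allotted to Yetunde's branch passes to Yetunde's issue by representation.
The 1/5 is divided into 2 equal shares of 1/10 among Morounke, Dayo.
Morounke is living and takes 1/10.
Dayo predeceased; the 1/10 allotted to Dayo's branch passes to Dayo's issue by representation.
The 1/10 is divided into 3 equal shares of 1/30 among Chukwudi, Lanre, Ifeoma.
Chukwudi predeceased; the 1/30 allotted to Chukwudi's branch passes to Chukwudi's issue by representation.
The 1/30 is divided into 2 equal shares of 1/60 among Uzoma, Segun.
Uzoma is living and takes 1/60.
Segun is living and takes 1/60.
Lanre is living and takes 1/30.
Ifeoma is living and takes 1/30.
Obafemi is living and takes 1/5.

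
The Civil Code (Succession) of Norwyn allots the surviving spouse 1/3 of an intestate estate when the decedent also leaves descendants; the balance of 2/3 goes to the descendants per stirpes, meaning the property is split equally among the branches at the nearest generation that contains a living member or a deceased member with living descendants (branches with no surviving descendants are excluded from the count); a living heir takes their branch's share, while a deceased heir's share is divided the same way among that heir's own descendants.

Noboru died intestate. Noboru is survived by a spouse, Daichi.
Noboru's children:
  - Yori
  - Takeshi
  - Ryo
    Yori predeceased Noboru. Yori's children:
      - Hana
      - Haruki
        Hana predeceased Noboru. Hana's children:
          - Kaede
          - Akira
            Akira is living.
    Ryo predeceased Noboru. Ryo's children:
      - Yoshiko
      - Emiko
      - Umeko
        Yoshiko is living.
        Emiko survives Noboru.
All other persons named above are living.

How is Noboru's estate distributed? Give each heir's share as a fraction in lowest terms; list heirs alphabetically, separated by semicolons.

Daichi, as surviving spouse, takes 1/3.
The remaining 2/3 passes to Noboru's descendants per stirpes.
The 2/3 is divided into 3 equal shares of 2/9 among Yori, Takeshi, Ryo.
Yori predeceased; the 2/9 allotted to Yori's branch passes to Yori's issue by representation.
The 2/9 is divided into 2 equal shares of 1/9 among Hana, Haruki.
Hana predeceased; the 1/9 allotted to Hana's branch passes to Hana's issue by representation.
The 1/9 is divided into 2 equal shares of 1/18 among Kaede, Akira.
Kaede is living and takes 1/18.
Akira is living and takes 1/18.
Haruki is living and takes 1/9.
Takeshi is living and takes 2/9.
Ryo predeceased; the 2/9 allotted to Ryo's branch passes to Ryo's issue by representation.
The 2/9 is divided into 3 equal shares of 2/27 among Yoshiko, Emiko, Umeko.
Yoshiko is living and takes 2/27.
Emiko is living and takes 2/27.
Umeko is living and takes 2/27.

Akira 1/18; Daichi 1/3; Emiko 2/27; Haruki 1/9; Kaede 1/18; Takeshi 2/9; Umeko 2/27; Yoshiko 2/27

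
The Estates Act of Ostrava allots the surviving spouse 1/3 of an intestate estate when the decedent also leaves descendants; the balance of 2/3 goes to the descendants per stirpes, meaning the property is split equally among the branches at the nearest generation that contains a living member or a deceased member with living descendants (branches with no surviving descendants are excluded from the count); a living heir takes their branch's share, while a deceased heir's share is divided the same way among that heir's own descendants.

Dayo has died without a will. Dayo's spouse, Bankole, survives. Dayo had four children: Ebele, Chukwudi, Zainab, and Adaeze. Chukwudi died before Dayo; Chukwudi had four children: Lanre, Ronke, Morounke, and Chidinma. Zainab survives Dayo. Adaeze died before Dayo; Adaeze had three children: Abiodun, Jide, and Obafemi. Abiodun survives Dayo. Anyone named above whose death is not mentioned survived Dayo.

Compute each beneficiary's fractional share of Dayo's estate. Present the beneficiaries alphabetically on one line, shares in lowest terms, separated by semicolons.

Abiodun 1/18; Bankole 1/3; Chidinma 1/24; Ebele 1/6; Jide 1/18; Lanre 1/24; Morounke 1/24; Obafemi 1/18; Ronke 1/24; Zainab 1/6

Bankole, as surviving spouse, takes 1/3.
The remaining 2/3 passes to Dayo's descendants per stirpes.
The 2/3 is divided into 4 equal shares of 1/6 among Ebele, Chukwudi, Zainab, Adaeze.
Ebele is living and takes 1/6.
Chukwudi predeceased; the 1/6 allotted to Chukwudi's branch passes to Chukwudi's issue by representation.
The 1/6 is divided into 4 equal shares of 1/24 among Lanre, Ronke, Morounke, Chidinma.
Lanre is living and takes 1/24.
Ronke is living and takes 1/24.
Morounke is living and takes 1/24.
Chidinma is living and takes 1/24.
Zainab is living and takes 1/6.
Adaeze predeceased; the 1/6 allotted to Adaeze's branch passes to Adaeze's issue by representation.
The 1/6 is divided into 3 equal shares of 1/18 among Abiodun, Jide, Obafemi.
Abiodun is living and takes 1/18.
Jide is living and takes 1/18.
Obafemi is living and takes 1/18.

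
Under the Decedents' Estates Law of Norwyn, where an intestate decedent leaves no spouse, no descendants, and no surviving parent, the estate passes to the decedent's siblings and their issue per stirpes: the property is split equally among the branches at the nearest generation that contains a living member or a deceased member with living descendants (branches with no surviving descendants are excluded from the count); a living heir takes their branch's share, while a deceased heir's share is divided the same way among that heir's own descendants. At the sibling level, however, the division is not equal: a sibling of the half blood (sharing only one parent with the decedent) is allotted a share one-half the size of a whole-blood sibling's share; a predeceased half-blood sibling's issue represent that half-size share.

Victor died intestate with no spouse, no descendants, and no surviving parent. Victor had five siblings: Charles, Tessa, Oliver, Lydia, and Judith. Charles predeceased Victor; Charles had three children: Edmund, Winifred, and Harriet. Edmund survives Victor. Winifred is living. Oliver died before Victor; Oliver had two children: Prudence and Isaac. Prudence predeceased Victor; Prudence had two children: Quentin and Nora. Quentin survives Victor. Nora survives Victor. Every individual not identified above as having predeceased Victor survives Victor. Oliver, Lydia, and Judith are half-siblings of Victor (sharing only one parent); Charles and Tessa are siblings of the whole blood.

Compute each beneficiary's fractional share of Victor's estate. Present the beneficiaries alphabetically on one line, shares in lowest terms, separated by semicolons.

Edmund 2/21; Harriet 2/21; Isaac 1/14; Judith 1/7; Lydia 1/7; Nora 1/28; Quentin 1/28; Tessa 2/7; Winifred 2/21

No spouse, descendants, or parent survives, so the estate passes to Victor's siblings per stirpes.
Half-blood siblings count for one-half the weight of whole-blood siblings at the initial division.
Dividing 1 in proportion to weights (total weight 7/2): Charles (weight 1) → 2/7; Tessa (weight 1) → 2/7; Oliver (weight 1/2) → 1/7; Lydia (weight 1/2) → 1/7; Judith (weight 1/2) → 1/7.
Charles predeceased; the 2/7 allotted to Charles's branch passes to Charles's issue by representation.
The 2/7 is divided into 3 equal shares of 2/21 among Edmund, Winifred, Harriet.
Edmund is living and takes 2/21.
Winifred is living and takes 2/21.
Harriet is living and takes 2/21.
Tessa is living and takes 2/7.
Oliver predeceased; the 1/7 allotted to Oliver's branch passes to Oliver's issue by representation.
The 1/7 is divided into 2 equal shares of 1/14 among Prudence, Isaac.
Prudence predeceased; the 1/14 allotted to Prudence's branch passes to Prudence's issue by representation.
The 1/14 is divided into 2 equal shares of 1/28 among Quentin, Nora.
Quentin is living and takes 1/28.
Nora is living and takes 1/28.
Isaac is living and takes 1/14.
Lydia is living and takes 1/7.
Judith is living and takes 1/7.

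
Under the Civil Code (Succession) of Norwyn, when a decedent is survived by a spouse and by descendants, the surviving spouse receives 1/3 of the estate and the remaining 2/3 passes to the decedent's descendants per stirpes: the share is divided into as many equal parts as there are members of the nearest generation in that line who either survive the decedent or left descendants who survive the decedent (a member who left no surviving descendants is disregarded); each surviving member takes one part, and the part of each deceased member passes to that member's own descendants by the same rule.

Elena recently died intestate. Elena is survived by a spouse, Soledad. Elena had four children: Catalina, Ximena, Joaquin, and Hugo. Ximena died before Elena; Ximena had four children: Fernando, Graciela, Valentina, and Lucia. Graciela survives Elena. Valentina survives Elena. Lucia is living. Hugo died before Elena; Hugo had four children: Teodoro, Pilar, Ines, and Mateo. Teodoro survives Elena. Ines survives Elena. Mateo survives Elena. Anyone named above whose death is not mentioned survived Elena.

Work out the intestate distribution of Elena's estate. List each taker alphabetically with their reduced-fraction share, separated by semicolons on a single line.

Soledad, as surviving spouse, takes 1/3.
The remaining 2/3 passes to Elena's descendants per stirpes.
The 2/3 is divided into 4 equal shares of 1/6 among Catalina, Ximena, Joaquin, Hugo.
Catalina is living and takes 1/6.
Ximena predeceased; the 1/6 allotted to Ximena's branch passes to Ximena's issue by representation.
The 1/6 is divided into 4 equal shares of 1/24 among Fernando, Graciela, Valentina, Lucia.
Fernando is living and takes 1/24.
Graciela is living and takes 1/24.
Valentina is living and takes 1/24.
Lucia is living and takes 1/24.
Joaquin is living and takes 1/6.
Hugo predeceased; the 1/6 allotted to Hugo's branch passes to Hugo's issue by representation.
The 1/6 is divided into 4 equal shares of 1/24 among Teodoro, Pilar, Ines, Mateo.
Teodoro is living and takes 1/24.
Pilar is living and takes 1/24.
Ines is living and takes 1/24.
Mateo is living and takes 1/24.

Catalina 1/6; Fernando 1/24; Graciela 1/24; Ines 1/24; Joaquin 1/6; Lucia 1/24; Mateo 1/24; Pilar 1/24; Soledad 1/3; Teodoro 1/24; Valentina 1/24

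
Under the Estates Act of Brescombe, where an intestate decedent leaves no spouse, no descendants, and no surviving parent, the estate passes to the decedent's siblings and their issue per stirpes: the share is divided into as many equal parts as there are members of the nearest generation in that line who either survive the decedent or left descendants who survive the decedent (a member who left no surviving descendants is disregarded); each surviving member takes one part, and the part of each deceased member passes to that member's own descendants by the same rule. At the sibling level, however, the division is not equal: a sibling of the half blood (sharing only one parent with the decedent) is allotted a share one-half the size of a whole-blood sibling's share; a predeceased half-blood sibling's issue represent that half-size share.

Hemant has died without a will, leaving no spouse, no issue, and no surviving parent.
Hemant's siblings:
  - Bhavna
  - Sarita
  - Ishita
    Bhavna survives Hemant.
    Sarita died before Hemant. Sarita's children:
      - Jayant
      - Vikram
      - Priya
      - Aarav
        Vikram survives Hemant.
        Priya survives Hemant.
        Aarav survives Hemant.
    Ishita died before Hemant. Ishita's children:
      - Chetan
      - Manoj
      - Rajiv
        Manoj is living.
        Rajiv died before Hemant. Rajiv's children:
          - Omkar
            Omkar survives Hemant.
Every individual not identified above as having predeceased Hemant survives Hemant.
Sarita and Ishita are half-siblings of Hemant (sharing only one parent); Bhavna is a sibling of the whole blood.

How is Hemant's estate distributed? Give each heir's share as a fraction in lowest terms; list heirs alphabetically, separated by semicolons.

Aarav 1/16; Bhavna 1/2; Chetan 1/12; Jayant 1/16; Manoj 1/12; Omkar 1/12; Priya 1/16; Vikram 1/16

No spouse, descendants, or parent survives, so the estate passes to Hemant's siblings per stirpes.
Half-blood siblings count for one-half the weight of whole-blood siblings at the initial division.
Dividing 1 in proportion to weights (total weight 2): Bhavna (weight 1) → 1/2; Sarita (weight 1/2) → 1/4; Ishita (weight 1/2) → 1/4.
Bhavna is living and takes 1/2.
Sarita predeceased; the 1/4 allotted to Sarita's branch passes to Sarita's issue by representation.
The 1/4 is divided into 4 equal shares of 1/16 among Jayant, Vikram, Priya, Aarav.
Jayant is living and takes 1/16.
Vikram is living and takes 1/16.
Priya is living and takes 1/16.
Aarav is living and takes 1/16.
Ishita predeceased; the 1/4 allotted to Ishita's branch passes to Ishita's issue by representation.
The 1/4 is divided into 3 equal shares of 1/12 among Chetan, Manoj, Rajiv.
Chetan is living and takes 1/12.
Manoj is living and takes 1/12.
Rajiv predeceased; the 1/12 allotted to Rajiv's branch passes to Rajiv's issue by representation.
Omkar is the sole taker at this level and receives the full 1/12.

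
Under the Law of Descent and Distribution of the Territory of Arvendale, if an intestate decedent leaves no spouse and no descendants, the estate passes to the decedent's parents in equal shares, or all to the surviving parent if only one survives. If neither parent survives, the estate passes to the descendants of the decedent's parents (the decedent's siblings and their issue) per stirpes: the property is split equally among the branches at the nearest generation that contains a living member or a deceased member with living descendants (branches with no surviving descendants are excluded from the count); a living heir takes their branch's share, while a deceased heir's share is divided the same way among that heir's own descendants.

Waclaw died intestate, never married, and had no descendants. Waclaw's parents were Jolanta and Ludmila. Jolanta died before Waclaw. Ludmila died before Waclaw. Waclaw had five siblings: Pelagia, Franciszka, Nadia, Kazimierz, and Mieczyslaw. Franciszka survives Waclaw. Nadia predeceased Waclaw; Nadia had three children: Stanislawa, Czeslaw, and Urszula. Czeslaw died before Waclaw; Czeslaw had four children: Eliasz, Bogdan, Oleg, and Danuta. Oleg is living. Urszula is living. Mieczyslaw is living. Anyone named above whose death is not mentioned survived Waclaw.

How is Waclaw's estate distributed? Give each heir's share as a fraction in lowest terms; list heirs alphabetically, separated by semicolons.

Neither parent survives and there are no descendants, so the estate passes to Waclaw's siblings and their issue per stirpes.
The estate is divided into 5 equal shares of 1/5 among Pelagia, Franciszka, Nadia, Kazimierz, Mieczyslaw.
Pelagia is living and takes 1/5.
Franciszka is living and takes 1/5.
Nadia predeceased; the 1/5 allotted to Nadia's branch passes to Nadia's issue by representation.
The 1/5 is divided into 3 equal shares of 1/15 among Stanislawa, Czeslaw, Urszula.
Stanislawa is living and takes 1/15.
Czeslaw predeceased; the 1/15 allotted to Czeslaw's branch passes to Czeslaw's issue by representation.
The 1/15 is divided into 4 equal shares of 1/60 among Eliasz, Bogdan, Oleg, Danuta.
Eliasz is living and takes 1/60.
Bogdan is living and takes 1/60.
Oleg is living and takes 1/60.
Danuta is living and takes 1/60.
Urszula is living and takes 1/15.
Kazimierz is living and takes 1/5.
Mieczyslaw is living and takes 1/5.

Bogdan 1/60; Danuta 1/60; Eliasz 1/60; Franciszka 1/5; Kazimierz 1/5; Mieczyslaw 1/5; Oleg 1/60; Pelagia 1/5; Stanislawa 1/15; Urszula 1/15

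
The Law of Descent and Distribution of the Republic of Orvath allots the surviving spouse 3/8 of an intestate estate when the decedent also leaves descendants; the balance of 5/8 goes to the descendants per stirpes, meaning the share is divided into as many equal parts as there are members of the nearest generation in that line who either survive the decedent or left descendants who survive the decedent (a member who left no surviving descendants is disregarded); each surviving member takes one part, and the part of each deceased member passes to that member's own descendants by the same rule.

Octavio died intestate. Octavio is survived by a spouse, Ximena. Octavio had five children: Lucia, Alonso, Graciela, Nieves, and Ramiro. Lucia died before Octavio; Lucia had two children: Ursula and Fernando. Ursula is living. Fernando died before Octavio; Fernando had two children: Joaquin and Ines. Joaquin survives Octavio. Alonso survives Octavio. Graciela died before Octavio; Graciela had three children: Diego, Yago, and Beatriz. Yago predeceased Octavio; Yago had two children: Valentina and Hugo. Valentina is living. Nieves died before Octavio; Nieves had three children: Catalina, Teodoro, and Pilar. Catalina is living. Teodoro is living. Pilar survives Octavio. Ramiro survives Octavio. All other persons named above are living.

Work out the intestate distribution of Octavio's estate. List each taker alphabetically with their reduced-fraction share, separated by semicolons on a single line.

Alonso 1/8; Beatriz 1/24; Catalina 1/24; Diego 1/24; Hugo 1/48; Ines 1/32; Joaquin 1/32; Pilar 1/24; Ramiro 1/8; Teodoro 1/24; Ursula 1/16; Valentina 1/48; Ximena 3/8

Ximena, as surviving spouse, takes 3/8.
The remaining 5/8 passes to Octavio's descendants per stirpes.
The 5/8 is divided into 5 equal shares of 1/8 among Lucia, Alonso, Graciela, Nieves, Ramiro.
Lucia predeceased; the 1/8 allotted to Lucia's branch passes to Lucia's issue by representation.
The 1/8 is divided into 2 equal shares of 1/16 among Ursula, Fernando.
Ursula is living and takes 1/16.
Fernando predeceased; the 1/16 allotted to Fernando's branch passes to Fernando's issue by representation.
The 1/16 is divided into 2 equal shares of 1/32 among Joaquin, Ines.
Joaquin is living and takes 1/32.
Ines is living and takes 1/32.
Alonso is living and takes 1/8.
Graciela predeceased; the 1/8 allotted to Graciela's branch passes to Graciela's issue by representation.
The 1/8 is divided into 3 equal shares of 1/24 among Diego, Yago, Beatriz.
Diego is living and takes 1/24.
Yago predeceased; the 1/24 allotted to Yago's branch passes to Yago's issue by representation.
The 1/24 is divided into 2 equal shares of 1/48 among Valentina, Hugo.
Valentina is living and takes 1/48.
Hugo is living and takes 1/48.
Beatriz is living and takes 1/24.
Nieves predeceased; the 1/8 allotted to Nieves's branch passes to Nieves's issue by representation.
The 1/8 is divided into 3 equal shares of 1/24 among Catalina, Teodoro, Pilar.
Catalina is living and takes 1/24.
Teodoro is living and takes 1/24.
Pilar is living and takes 1/24.
Ramiro is living and takes 1/8.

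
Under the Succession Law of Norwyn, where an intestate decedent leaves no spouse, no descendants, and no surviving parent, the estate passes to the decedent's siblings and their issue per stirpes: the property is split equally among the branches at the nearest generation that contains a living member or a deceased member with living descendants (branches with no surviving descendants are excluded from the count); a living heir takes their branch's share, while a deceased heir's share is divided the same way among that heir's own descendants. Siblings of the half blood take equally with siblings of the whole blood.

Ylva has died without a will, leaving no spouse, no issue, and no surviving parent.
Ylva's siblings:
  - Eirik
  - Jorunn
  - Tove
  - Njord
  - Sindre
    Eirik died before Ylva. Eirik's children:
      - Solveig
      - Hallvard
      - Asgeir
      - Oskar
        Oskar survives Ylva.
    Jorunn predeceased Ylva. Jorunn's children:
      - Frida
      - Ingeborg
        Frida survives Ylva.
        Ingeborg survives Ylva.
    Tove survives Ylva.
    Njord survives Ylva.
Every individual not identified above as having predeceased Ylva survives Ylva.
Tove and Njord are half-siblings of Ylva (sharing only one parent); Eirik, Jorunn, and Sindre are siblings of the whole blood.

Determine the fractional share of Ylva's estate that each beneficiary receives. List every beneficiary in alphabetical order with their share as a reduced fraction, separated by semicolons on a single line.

Asgeir 1/20; Frida 1/10; Hallvard 1/20; Ingeborg 1/10; Njord 1/5; Oskar 1/20; Sindre 1/5; Solveig 1/20; Tove 1/5

No spouse, descendants, or parent survives, so the estate passes to Ylva's siblings per stirpes.
Half-blood and whole-blood siblings take equally under the stated rule.
The estate is divided into 5 equal shares of 1/5 among Eirik, Jorunn, Tove, Njord, Sindre.
Eirik predeceased; the 1/5 allotted to Eirik's branch passes to Eirik's issue by representation.
The 1/5 is divided into 4 equal shares of 1/20 among Solveig, Hallvard, Asgeir, Oskar.
Solveig is living and takes 1/20.
Hallvard is living and takes 1/20.
Asgeir is living and takes 1/20.
Oskar is living and takes 1/20.
Jorunn predeceased; the 1/5 allotted to Jorunn's branch passes to Jorunn's issue by representation.
The 1/5 is divided into 2 equal shares of 1/10 among Frida, Ingeborg.
Frida is living and takes 1/10.
Ingeborg is living and takes 1/10.
Tove is living and takes 1/5.
Njord is living and takes 1/5.
Sindre is living and takes 1/5.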